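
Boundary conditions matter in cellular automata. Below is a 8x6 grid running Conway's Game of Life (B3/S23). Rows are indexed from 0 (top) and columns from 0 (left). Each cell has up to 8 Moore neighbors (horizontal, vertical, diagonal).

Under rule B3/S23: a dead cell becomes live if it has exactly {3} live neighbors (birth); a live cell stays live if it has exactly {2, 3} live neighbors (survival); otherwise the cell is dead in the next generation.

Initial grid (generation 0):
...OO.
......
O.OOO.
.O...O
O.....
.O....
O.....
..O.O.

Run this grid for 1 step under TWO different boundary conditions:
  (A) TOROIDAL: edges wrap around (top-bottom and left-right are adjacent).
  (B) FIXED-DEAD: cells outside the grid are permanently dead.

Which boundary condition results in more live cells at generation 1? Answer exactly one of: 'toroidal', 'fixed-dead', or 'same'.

Under TOROIDAL boundary, generation 1:
...OO.
..O..O
OOOOOO
.OOOOO
OO....
OO....
.O....
....OO
Population = 22

Under FIXED-DEAD boundary, generation 1:
......
..O...
.OOOO.
OOOOO.
OO....
OO....
.O....
......
Population = 15

Comparison: toroidal=22, fixed-dead=15 -> toroidal

Answer: toroidal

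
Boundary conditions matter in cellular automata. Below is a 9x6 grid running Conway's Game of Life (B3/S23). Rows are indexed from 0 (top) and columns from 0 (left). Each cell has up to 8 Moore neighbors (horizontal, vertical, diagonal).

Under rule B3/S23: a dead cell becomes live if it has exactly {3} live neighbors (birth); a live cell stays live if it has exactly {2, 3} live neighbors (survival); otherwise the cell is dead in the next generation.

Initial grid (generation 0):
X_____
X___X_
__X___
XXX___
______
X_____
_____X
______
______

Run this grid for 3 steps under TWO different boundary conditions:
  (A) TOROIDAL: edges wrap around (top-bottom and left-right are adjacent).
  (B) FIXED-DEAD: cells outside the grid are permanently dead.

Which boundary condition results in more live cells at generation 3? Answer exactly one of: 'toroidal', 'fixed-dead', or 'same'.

Under TOROIDAL boundary, generation 3:
XX____
_XXX_X
_X___X
X_XX_X
__X___
______
______
______
______
Population = 13

Under FIXED-DEAD boundary, generation 3:
______
_XX___
X__X__
X_XX__
_XX___
______
______
______
______
Population = 9

Comparison: toroidal=13, fixed-dead=9 -> toroidal

Answer: toroidal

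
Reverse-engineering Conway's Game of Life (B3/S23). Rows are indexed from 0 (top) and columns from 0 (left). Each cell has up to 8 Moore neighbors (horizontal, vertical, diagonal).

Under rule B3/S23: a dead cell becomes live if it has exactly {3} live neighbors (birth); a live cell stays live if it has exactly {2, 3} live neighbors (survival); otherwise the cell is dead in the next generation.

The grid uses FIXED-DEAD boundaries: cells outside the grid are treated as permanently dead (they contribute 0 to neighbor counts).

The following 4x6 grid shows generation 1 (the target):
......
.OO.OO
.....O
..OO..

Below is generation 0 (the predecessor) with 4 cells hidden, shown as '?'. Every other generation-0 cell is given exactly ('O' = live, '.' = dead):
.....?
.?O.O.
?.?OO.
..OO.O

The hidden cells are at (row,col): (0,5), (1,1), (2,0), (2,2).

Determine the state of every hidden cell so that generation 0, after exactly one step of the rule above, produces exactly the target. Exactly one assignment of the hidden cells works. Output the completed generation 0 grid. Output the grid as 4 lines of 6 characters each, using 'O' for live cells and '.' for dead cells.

Hidden generation-0 cells (in order): (0,5), (1,1), (2,0), (2,2).
A hidden cell only influences target cells in its own 3x3 neighborhood. Try each of the 2^4 = 16 assignments, step the completed generation 0 forward once under B3/S23, and compare with the target:
  (0,5)=. (1,1)=. (2,0)=. (2,2)=. -> step gives (1,1)='.' but target has 'O' -> reject
  (0,5)=. (1,1)=. (2,0)=. (2,2)=O -> step gives (1,1)='.' but target has 'O' -> reject
  (0,5)=. (1,1)=. (2,0)=O (2,2)=. -> step gives (1,1)='.' but target has 'O' -> reject
  (0,5)=. (1,1)=. (2,0)=O (2,2)=O -> step gives (1,5)='.' but target has 'O' -> reject
  (0,5)=. (1,1)=O (2,0)=. (2,2)=. -> step gives (1,1)='.' but target has 'O' -> reject
  (0,5)=. (1,1)=O (2,0)=. (2,2)=O -> step gives (1,5)='.' but target has 'O' -> reject
  (0,5)=. (1,1)=O (2,0)=O (2,2)=. -> step gives (1,5)='.' but target has 'O' -> reject
  (0,5)=. (1,1)=O (2,0)=O (2,2)=O -> step gives (1,5)='.' but target has 'O' -> reject
  (0,5)=O (1,1)=. (2,0)=. (2,2)=. -> step gives (1,1)='.' but target has 'O' -> reject
  (0,5)=O (1,1)=. (2,0)=. (2,2)=O -> step gives (1,1)='.' but target has 'O' -> reject
  (0,5)=O (1,1)=. (2,0)=O (2,2)=. -> step gives (1,1)='.' but target has 'O' -> reject
  (0,5)=O (1,1)=. (2,0)=O (2,2)=O -> step gives (3,1)='O' but target has '.' -> reject
  (0,5)=O (1,1)=O (2,0)=. (2,2)=. -> step gives (1,1)='.' but target has 'O' -> reject
  (0,5)=O (1,1)=O (2,0)=. (2,2)=O -> step gives (3,3)='.' but target has 'O' -> reject
  (0,5)=O (1,1)=O (2,0)=O (2,2)=. -> step reproduces the target at every cell -> ACCEPT
  (0,5)=O (1,1)=O (2,0)=O (2,2)=O -> step gives (3,1)='O' but target has '.' -> reject
Unique solution: (0,5)=live, (1,1)=live, (2,0)=live, (2,2)=dead.
Check: live-neighbor counts of every cell in the completed generation 0:
122221
222433
145543
122341
Applying B3/S23 to generation 0 with these counts gives:
......
.OO.OO
.....O
..OO..
which matches the target exactly.

Answer: .....O
.OO.O.
O..OO.
..OO.O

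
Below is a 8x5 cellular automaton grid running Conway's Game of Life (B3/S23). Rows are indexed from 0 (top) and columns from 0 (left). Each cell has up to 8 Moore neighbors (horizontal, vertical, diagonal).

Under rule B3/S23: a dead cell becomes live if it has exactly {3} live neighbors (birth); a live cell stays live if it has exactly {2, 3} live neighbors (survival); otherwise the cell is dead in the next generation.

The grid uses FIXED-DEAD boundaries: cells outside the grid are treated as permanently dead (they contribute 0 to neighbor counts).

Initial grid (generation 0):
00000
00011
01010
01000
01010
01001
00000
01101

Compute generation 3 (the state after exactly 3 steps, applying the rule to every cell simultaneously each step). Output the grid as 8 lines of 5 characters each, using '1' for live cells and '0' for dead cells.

Simulating step by step:
Generation 0 (given above): 12 live cells
Generation 1: 13 live cells
00000
00111
00011
11000
11000
00100
01110
00000
Generation 2: 16 live cells
00010
00101
01001
11100
10100
10010
01110
00100
Generation 3: 17 live cells
(generation 3 grid is the final answer)

Answer: 00010
00101
10000
10110
10110
10010
01010
01110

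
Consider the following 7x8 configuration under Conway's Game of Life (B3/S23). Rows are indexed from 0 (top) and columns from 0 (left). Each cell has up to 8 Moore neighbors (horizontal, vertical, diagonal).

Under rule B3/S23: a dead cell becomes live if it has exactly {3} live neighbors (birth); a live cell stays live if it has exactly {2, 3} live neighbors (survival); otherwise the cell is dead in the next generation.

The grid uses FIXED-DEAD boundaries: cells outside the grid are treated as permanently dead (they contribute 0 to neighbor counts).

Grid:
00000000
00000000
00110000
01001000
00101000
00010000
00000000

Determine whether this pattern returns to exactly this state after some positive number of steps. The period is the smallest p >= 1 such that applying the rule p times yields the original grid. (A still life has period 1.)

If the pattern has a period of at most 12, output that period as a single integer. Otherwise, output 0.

Simulating and comparing each generation to the original:
Gen 0 (original, given above): 7 live cells
Gen 1: 7 live cells, MATCHES original -> period = 1

Answer: 1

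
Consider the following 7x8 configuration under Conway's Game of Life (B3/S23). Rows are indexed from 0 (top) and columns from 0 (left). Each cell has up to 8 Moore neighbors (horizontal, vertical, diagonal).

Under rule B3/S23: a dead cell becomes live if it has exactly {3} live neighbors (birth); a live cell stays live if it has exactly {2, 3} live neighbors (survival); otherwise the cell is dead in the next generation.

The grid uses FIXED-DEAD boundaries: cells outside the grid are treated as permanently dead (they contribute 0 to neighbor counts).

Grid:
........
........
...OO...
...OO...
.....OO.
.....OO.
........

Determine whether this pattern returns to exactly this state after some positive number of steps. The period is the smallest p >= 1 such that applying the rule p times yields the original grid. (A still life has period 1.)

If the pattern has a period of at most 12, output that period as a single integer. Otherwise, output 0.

Answer: 2

Derivation:
Simulating and comparing each generation to the original:
Gen 0 (original, given above): 8 live cells
Gen 1: 6 live cells, differs from original
Gen 2: 8 live cells, MATCHES original -> period = 2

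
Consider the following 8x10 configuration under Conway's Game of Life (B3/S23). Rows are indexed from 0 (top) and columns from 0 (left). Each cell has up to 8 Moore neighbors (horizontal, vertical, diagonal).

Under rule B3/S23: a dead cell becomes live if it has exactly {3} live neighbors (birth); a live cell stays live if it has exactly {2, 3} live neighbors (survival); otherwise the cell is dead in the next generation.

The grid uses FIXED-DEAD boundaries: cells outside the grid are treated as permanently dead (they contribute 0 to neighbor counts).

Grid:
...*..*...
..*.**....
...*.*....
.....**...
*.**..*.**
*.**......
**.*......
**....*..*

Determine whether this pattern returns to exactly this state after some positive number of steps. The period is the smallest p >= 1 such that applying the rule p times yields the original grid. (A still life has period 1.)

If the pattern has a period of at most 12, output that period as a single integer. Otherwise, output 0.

Answer: 0

Derivation:
Simulating and comparing each generation to the original:
Gen 0 (original, given above): 25 live cells
Gen 1: 24 live cells, differs from original
Gen 2: 20 live cells, differs from original
Gen 3: 18 live cells, differs from original
Gen 4: 15 live cells, differs from original
Gen 5: 13 live cells, differs from original
Gen 6: 15 live cells, differs from original
Gen 7: 13 live cells, differs from original
Gen 8: 8 live cells, differs from original
Gen 9: 10 live cells, differs from original
Gen 10: 9 live cells, differs from original
Gen 11: 10 live cells, differs from original
Gen 12: 13 live cells, differs from original
No period found within 12 steps.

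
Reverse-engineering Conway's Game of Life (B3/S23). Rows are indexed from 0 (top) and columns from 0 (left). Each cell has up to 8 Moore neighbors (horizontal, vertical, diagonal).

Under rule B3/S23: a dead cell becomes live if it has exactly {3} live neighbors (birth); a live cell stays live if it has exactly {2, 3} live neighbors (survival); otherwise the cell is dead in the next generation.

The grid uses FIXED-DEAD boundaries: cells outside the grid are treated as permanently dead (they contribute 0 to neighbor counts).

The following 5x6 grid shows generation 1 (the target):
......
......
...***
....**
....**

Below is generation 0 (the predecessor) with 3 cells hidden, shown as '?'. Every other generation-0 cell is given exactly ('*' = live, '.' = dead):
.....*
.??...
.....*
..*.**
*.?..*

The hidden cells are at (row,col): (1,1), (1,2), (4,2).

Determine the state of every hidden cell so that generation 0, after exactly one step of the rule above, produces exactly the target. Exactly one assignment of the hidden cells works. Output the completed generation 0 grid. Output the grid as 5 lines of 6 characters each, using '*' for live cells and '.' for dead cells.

Hidden generation-0 cells (in order): (1,1), (1,2), (4,2).
A hidden cell only influences target cells in its own 3x3 neighborhood. Try each of the 2^3 = 8 assignments, step the completed generation 0 forward once under B3/S23, and compare with the target:
  (1,1)=. (1,2)=. (4,2)=. -> step gives (2,3)='.' but target has '*' -> reject
  (1,1)=. (1,2)=. (4,2)=* -> step gives (2,3)='.' but target has '*' -> reject
  (1,1)=. (1,2)=* (4,2)=. -> step reproduces the target at every cell -> ACCEPT
  (1,1)=. (1,2)=* (4,2)=* -> step gives (3,1)='*' but target has '.' -> reject
  (1,1)=* (1,2)=. (4,2)=. -> step gives (2,3)='.' but target has '*' -> reject
  (1,1)=* (1,2)=. (4,2)=* -> step gives (2,3)='.' but target has '*' -> reject
  (1,1)=* (1,2)=* (4,2)=. -> step gives (2,1)='*' but target has '.' -> reject
  (1,1)=* (1,2)=* (4,2)=* -> step gives (2,1)='*' but target has '.' -> reject
Unique solution: (1,1)=dead, (1,2)=live, (4,2)=dead.
Check: live-neighbor counts of every cell in the completed generation 0:
011110
010122
022332
120233
021232
Applying B3/S23 to generation 0 with these counts gives:
......
......
...***
....**
....**
which matches the target exactly.

Answer: .....*
..*...
.....*
..*.**
*....*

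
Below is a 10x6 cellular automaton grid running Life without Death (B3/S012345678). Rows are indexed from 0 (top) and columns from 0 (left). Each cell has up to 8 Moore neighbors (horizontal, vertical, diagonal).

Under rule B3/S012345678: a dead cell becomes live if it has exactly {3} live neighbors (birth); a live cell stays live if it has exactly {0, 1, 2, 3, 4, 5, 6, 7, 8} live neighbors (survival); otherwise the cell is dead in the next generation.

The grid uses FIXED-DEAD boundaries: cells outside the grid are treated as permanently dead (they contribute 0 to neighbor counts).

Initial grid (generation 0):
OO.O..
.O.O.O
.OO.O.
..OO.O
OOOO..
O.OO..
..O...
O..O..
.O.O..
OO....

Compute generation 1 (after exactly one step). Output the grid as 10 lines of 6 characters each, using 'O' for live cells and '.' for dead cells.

Answer: OO.OO.
.O.O.O
.OO.OO
O.OO.O
OOOO..
O.OO..
..O...
OO.O..
.O.O..
OOO...

Derivation:
Simulating step by step:
Generation 0 (given above): 26 live cells
Generation 1: 31 live cells
(generation 1 grid is the final answer)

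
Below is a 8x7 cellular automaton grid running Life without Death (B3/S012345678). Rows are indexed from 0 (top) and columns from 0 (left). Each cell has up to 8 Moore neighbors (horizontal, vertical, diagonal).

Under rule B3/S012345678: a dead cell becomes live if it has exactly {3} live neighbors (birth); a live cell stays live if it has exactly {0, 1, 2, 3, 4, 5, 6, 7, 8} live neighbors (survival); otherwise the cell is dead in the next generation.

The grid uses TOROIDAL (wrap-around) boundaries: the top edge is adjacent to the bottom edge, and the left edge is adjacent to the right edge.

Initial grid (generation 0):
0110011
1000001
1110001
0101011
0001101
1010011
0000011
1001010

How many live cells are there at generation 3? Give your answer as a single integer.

Answer: 36

Derivation:
Simulating step by step:
Generation 0 (given above): 26 live cells
Generation 1: 32 live cells
0110111
1000001
1110001
0101011
0101101
1011011
0100011
1111010
Generation 2: 33 live cells
0110111
1001001
1110001
0101011
0101101
1011011
0100011
1111010
Generation 3: 36 live cells
0110111
1001101
1111101
0101011
0101101
1011011
0100011
1111010
Population at generation 3: 36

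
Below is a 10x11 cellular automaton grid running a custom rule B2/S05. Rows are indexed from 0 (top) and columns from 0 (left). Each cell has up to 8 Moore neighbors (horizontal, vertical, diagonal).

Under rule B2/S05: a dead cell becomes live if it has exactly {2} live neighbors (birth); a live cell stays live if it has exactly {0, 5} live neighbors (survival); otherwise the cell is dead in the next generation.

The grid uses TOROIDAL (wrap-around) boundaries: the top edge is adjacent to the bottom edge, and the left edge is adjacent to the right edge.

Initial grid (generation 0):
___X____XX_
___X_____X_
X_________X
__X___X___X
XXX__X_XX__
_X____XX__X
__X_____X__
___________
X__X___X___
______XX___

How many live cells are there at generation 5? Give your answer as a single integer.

Answer: 26

Derivation:
Simulating step by step:
Generation 0 (given above): 27 live cells
Generation 1: 33 live cells
__X_X_X___X
X_X_X______
_XXX_______
___X_X__X__
___X_______
___X_X_____
XX____X__X_
_XXX___XX__
X__X____X__
__XXX____XX
Generation 2: 21 live cells
______X____
__________X
X____X_____
_X___X__X__
_____XX____
XX____X___X
_____X____X
____X_X____
___X_______
___X___XX__
Generation 3: 32 live cells
________XX_
X____XX____
_X__X_X__XX
X______XX__
__X_X____XX
____X__X_X_
_X__X__X_X_
___X_______
__X__XX_X__
__X_X_X____
Generation 4: 28 live cells
_X_XX_____X
_X__X______
___________
__X_X_X____
XXX__XX____
XXX___X____
_XX__XX___X
_X_______X_
_X______X__
_X_________
Generation 5: 26 live cells
_____X____X
_____X_____
_XX_X______
X______X___
____X_____X
X_X_X______
_X_X___X_X_
_____XXXX_X
_________X_
___XX____X_
Population at generation 5: 26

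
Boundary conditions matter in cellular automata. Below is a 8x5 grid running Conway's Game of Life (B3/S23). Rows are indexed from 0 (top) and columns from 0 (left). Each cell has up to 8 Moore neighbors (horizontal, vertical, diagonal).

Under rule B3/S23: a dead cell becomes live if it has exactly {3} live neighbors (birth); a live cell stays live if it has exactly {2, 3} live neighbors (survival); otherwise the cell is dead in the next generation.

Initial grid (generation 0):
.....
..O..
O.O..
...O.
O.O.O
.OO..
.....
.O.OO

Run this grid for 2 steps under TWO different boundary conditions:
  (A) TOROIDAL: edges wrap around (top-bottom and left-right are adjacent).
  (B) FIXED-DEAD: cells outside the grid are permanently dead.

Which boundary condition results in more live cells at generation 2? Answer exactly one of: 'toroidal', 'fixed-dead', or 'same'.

Answer: toroidal

Derivation:
Under TOROIDAL boundary, generation 2:
..O..
.O...
O..OO
O....
.....
.....
O..O.
.O.OO
Population = 11

Under FIXED-DEAD boundary, generation 2:
.....
.O...
.O.O.
.....
.....
.O.O.
.O.O.
.....
Population = 7

Comparison: toroidal=11, fixed-dead=7 -> toroidal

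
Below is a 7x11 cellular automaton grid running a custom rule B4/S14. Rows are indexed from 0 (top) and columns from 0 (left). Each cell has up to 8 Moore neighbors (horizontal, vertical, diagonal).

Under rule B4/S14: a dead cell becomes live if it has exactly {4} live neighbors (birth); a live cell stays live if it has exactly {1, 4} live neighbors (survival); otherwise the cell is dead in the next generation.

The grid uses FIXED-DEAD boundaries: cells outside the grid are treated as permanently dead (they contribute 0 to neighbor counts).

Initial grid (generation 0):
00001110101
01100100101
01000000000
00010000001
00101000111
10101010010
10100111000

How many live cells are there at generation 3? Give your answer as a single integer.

Simulating step by step:
Generation 0 (given above): 28 live cells
Generation 1: 15 live cells
00000000111
00000000111
00100000000
00000000010
00000000010
10000001100
11100000000
Generation 2: 6 live cells
00000000000
00000000000
00000000010
00000000010
00000000100
01000001000
00100000000
Generation 3: 4 live cells
00000000000
00000000000
00000000010
00000000000
00000000000
01000001000
00100000000
Population at generation 3: 4

Answer: 4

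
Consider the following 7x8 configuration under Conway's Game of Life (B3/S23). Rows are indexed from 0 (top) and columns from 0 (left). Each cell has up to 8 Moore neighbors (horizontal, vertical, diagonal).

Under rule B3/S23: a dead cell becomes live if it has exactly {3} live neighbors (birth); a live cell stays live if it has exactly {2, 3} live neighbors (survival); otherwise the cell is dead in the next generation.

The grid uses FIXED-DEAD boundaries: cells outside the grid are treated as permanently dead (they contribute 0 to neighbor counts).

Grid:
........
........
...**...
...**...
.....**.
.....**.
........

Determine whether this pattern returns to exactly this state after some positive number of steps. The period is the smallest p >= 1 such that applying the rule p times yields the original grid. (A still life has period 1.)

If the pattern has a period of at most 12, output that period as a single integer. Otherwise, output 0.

Simulating and comparing each generation to the original:
Gen 0 (original, given above): 8 live cells
Gen 1: 6 live cells, differs from original
Gen 2: 8 live cells, MATCHES original -> period = 2

Answer: 2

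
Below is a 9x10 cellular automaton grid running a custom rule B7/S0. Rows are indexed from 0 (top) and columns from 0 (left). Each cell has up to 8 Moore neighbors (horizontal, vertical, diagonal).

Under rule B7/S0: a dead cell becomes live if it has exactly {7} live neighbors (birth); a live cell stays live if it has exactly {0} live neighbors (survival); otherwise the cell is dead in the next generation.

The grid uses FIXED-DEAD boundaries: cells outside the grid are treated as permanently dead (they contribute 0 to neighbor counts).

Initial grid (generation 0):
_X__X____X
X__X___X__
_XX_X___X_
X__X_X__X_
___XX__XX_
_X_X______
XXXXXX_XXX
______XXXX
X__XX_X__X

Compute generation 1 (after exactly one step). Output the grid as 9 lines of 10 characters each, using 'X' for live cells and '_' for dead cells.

Answer: _________X
__________
__________
__________
__________
__________
__________
__________
X_________

Derivation:
Simulating step by step:
Generation 0 (given above): 38 live cells
Generation 1: 2 live cells
(generation 1 grid is the final answer)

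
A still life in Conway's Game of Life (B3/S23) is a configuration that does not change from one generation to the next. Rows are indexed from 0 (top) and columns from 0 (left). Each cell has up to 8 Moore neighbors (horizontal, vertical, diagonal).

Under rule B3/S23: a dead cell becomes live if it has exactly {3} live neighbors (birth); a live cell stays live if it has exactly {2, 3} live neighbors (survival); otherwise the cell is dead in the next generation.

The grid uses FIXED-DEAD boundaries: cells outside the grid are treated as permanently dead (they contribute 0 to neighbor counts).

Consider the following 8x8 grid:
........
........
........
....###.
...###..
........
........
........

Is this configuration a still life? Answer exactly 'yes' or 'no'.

Compute generation 1 and compare to generation 0 (given above):
Generation 1:
........
........
.....#..
...#..#.
...#..#.
....#...
........
........
Cell (2,5) differs: gen0=0 vs gen1=1 -> NOT a still life.

Answer: no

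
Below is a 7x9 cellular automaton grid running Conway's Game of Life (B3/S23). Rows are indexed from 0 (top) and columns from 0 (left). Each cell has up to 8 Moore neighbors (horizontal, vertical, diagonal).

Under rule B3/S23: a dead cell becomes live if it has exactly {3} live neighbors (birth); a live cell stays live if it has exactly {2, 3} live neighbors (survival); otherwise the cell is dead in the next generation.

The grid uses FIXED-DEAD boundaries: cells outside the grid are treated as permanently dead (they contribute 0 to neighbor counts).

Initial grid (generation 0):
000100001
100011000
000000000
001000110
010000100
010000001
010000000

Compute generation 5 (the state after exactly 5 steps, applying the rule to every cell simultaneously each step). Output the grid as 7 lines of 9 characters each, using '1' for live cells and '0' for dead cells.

Answer: 000000000
000000100
000011011
000001001
000000110
000000000
000000000

Derivation:
Simulating step by step:
Generation 0 (given above): 13 live cells
Generation 1: 12 live cells
000010000
000010000
000001100
000000110
011000100
111000000
000000000
Generation 2: 12 live cells
000000000
000010000
000001110
000000010
101000110
101000000
010000000
Generation 3: 12 live cells
000000000
000001100
000001110
000001001
000000110
101000000
010000000
Generation 4: 10 live cells
000000000
000001010
000010010
000001001
000000110
010000000
010000000
Generation 5: 9 live cells
(generation 5 grid is the final answer)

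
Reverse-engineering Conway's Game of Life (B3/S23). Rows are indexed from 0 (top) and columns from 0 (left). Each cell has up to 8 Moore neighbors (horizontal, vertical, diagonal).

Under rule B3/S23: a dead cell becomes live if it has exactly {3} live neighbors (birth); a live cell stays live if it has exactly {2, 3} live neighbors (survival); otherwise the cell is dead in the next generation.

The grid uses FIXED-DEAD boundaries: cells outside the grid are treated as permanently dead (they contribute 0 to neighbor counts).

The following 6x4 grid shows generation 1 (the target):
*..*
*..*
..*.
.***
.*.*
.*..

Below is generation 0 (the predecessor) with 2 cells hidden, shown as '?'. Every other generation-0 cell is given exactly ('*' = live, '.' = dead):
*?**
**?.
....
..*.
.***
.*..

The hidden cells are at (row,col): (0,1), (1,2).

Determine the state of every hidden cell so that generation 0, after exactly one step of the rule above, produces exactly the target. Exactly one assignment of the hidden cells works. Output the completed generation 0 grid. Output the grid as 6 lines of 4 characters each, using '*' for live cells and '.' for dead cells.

Hidden generation-0 cells (in order): (0,1), (1,2).
A hidden cell only influences target cells in its own 3x3 neighborhood. Try each of the 2^2 = 4 assignments, step the completed generation 0 forward once under B3/S23, and compare with the target:
  (0,1)=. (1,2)=. -> step gives (0,2)='*' but target has '.' -> reject
  (0,1)=. (1,2)=* -> step gives (0,2)='*' but target has '.' -> reject
  (0,1)=* (1,2)=. -> step gives (0,2)='*' but target has '.' -> reject
  (0,1)=* (1,2)=* -> step reproduces the target at every cell -> ACCEPT
Unique solution: (0,1)=live, (1,2)=live.
Check: live-neighbor counts of every cell in the completed generation 0:
3542
3543
2432
1333
2342
2242
Applying B3/S23 to generation 0 with these counts gives:
*..*
*..*
..*.
.***
.*.*
.*..
which matches the target exactly.

Answer: ****
***.
....
..*.
.***
.*..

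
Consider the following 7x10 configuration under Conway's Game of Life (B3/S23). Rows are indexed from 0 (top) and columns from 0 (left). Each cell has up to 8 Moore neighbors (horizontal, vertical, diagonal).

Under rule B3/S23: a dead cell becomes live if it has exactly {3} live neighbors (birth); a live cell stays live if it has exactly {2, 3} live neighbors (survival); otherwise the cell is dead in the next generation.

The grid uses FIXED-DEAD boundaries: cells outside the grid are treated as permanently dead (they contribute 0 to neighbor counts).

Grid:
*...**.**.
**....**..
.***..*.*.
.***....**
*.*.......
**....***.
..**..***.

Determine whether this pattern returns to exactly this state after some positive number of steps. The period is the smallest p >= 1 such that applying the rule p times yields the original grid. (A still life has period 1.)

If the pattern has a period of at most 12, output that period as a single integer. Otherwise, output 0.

Answer: 0

Derivation:
Simulating and comparing each generation to the original:
Gen 0 (original, given above): 31 live cells
Gen 1: 27 live cells, differs from original
Gen 2: 24 live cells, differs from original
Gen 3: 15 live cells, differs from original
Gen 4: 16 live cells, differs from original
Gen 5: 12 live cells, differs from original
Gen 6: 11 live cells, differs from original
Gen 7: 9 live cells, differs from original
Gen 8: 8 live cells, differs from original
Gen 9: 5 live cells, differs from original
Gen 10: 3 live cells, differs from original
Gen 11: 2 live cells, differs from original
Gen 12: 0 live cells, differs from original
No period found within 12 steps.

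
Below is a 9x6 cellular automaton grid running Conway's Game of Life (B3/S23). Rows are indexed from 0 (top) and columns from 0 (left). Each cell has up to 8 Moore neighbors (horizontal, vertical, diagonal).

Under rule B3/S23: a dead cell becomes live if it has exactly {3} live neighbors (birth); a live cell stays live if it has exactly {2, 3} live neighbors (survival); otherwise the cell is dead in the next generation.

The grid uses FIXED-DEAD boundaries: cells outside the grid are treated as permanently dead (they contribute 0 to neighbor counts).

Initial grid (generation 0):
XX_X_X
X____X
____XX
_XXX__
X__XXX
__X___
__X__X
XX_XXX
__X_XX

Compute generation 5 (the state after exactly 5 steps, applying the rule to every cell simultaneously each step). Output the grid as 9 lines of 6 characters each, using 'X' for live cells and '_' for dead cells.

Simulating step by step:
Generation 0 (given above): 26 live cells
Generation 1: 23 live cells
XX__X_
XX___X
_XXXXX
_XX___
____X_
_XX__X
__X__X
_X____
_XX__X
Generation 2: 18 live cells
XX____
_____X
___XXX
_X___X
___X__
_XXXXX
__X___
_X____
_XX___
Generation 3: 14 live cells
______
_____X
_____X
__XX_X
_X_X_X
_X__X_
____X_
_X____
_XX___
Generation 4: 15 live cells
______
______
_____X
__XX_X
_X_X_X
__XXXX
______
_XX___
_XX___
Generation 5: 15 live cells
(generation 5 grid is the final answer)

Answer: ______
______
____X_
__XX_X
_X___X
__XX_X
_X__X_
_XX___
_XX___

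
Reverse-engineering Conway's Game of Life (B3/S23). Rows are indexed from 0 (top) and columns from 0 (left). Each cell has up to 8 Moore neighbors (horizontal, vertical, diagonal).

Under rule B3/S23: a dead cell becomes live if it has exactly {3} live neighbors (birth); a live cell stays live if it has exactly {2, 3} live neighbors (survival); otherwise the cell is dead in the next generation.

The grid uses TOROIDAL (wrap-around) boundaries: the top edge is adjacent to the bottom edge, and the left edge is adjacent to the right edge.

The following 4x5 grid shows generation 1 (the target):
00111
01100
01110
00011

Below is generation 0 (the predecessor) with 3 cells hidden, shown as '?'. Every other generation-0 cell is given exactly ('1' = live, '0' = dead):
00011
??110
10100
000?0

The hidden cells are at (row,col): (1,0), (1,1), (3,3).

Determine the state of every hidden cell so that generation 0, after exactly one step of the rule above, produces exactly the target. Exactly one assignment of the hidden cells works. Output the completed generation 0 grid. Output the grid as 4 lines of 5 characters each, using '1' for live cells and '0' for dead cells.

Answer: 00011
00110
10100
00000

Derivation:
Hidden generation-0 cells (in order): (1,0), (1,1), (3,3).
A hidden cell only influences target cells in its own 3x3 neighborhood. Try each of the 2^3 = 8 assignments, step the completed generation 0 forward once under B3/S23, and compare with the target:
  (1,0)=0 (1,1)=0 (3,3)=0 -> step reproduces the target at every cell -> ACCEPT
  (1,0)=0 (1,1)=0 (3,3)=1 -> step gives (0,2)='0' but target has '1' -> reject
  (1,0)=0 (1,1)=1 (3,3)=0 -> step gives (0,2)='0' but target has '1' -> reject
  (1,0)=0 (1,1)=1 (3,3)=1 -> step gives (0,2)='0' but target has '1' -> reject
  (1,0)=1 (1,1)=0 (3,3)=0 -> step gives (1,0)='1' but target has '0' -> reject
  (1,0)=1 (1,1)=0 (3,3)=1 -> step gives (0,2)='0' but target has '1' -> reject
  (1,0)=1 (1,1)=1 (3,3)=0 -> step gives (0,0)='1' but target has '0' -> reject
  (1,0)=1 (1,1)=1 (3,3)=1 -> step gives (0,0)='1' but target has '0' -> reject
Unique solution: (1,0)=dead, (1,1)=dead, (3,3)=dead.
Check: live-neighbor counts of every cell in the completed generation 0:
11332
23344
03232
22233
Applying B3/S23 to generation 0 with these counts gives:
00111
01100
01110
00011
which matches the target exactly.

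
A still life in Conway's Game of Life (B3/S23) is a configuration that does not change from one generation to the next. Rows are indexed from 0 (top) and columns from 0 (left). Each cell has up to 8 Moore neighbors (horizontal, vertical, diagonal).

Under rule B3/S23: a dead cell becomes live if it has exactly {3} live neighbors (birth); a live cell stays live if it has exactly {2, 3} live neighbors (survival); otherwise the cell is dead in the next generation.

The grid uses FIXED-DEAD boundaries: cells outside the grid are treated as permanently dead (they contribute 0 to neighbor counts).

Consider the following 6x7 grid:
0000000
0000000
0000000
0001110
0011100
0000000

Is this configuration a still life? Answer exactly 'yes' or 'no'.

Compute generation 1 and compare to generation 0 (given above):
Generation 1:
0000000
0000000
0000100
0010010
0010010
0001000
Cell (2,4) differs: gen0=0 vs gen1=1 -> NOT a still life.

Answer: no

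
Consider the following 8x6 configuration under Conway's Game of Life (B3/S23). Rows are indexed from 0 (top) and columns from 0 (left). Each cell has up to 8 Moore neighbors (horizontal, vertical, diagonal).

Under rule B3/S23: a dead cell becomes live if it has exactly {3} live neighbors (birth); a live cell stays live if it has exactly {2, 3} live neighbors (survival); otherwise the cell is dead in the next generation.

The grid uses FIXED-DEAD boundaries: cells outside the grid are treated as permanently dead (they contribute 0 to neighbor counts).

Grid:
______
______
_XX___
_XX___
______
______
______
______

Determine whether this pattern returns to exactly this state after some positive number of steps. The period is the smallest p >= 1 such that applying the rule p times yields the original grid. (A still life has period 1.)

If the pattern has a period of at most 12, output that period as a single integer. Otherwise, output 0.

Simulating and comparing each generation to the original:
Gen 0 (original, given above): 4 live cells
Gen 1: 4 live cells, MATCHES original -> period = 1

Answer: 1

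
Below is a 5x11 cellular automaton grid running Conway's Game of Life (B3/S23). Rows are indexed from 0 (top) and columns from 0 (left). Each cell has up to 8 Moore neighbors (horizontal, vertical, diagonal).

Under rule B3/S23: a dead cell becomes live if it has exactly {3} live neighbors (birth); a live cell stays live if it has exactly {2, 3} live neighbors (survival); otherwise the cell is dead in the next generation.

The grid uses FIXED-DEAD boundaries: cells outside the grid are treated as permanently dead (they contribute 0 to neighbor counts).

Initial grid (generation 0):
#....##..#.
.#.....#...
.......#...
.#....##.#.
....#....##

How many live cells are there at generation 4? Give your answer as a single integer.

Simulating step by step:
Generation 0 (given above): 14 live cells
Generation 1: 11 live cells
......#....
.......##..
.......#...
......##.##
........###
Generation 2: 11 live cells
.......#...
......###..
.........#.
......##..#
.......##.#
Generation 3: 14 live cells
......###..
......###..
.........#.
......##..#
......####.
Generation 4: 10 live cells
......#.#..
......#..#.
.........#.
......#...#
......#.##.
Population at generation 4: 10

Answer: 10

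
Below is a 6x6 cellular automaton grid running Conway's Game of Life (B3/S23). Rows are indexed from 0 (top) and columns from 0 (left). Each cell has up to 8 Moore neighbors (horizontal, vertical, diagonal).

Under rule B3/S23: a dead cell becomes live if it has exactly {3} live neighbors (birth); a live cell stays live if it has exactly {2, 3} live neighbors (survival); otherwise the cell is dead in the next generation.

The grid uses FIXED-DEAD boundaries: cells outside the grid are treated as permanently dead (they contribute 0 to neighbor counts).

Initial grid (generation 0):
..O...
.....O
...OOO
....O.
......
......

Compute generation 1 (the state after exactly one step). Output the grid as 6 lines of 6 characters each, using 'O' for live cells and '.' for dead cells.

Answer: ......
...O.O
...O.O
...OOO
......
......

Derivation:
Simulating step by step:
Generation 0 (given above): 6 live cells
Generation 1: 7 live cells
(generation 1 grid is the final answer)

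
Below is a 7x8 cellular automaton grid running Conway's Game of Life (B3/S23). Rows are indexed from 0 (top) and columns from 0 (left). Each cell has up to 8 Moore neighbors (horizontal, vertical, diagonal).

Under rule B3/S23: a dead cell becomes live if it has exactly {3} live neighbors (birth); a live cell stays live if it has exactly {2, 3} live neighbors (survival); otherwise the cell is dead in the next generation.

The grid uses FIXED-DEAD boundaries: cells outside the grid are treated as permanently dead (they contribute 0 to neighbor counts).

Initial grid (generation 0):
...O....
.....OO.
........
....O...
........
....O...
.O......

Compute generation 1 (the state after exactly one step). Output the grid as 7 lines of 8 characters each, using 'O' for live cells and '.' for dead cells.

Simulating step by step:
Generation 0 (given above): 6 live cells
Generation 1: 1 live cells
(generation 1 grid is the final answer)

Answer: ........
........
.....O..
........
........
........
........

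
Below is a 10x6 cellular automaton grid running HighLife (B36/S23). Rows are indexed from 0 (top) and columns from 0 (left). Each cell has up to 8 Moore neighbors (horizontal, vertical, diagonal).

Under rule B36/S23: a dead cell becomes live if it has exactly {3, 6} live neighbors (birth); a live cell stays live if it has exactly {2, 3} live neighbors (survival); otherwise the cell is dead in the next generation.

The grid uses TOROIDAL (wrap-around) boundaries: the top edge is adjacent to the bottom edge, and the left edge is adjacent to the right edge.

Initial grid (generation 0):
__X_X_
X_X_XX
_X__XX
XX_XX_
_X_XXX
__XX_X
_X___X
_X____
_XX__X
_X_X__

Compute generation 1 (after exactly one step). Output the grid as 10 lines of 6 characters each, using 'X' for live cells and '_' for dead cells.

Answer: X_X_X_
X_X___
X_____
_X___X
_XX___
_X_XXX
_X__X_
_X____
_X____
XX_XX_

Derivation:
Simulating step by step:
Generation 0 (given above): 28 live cells
Generation 1: 22 live cells
(generation 1 grid is the final answer)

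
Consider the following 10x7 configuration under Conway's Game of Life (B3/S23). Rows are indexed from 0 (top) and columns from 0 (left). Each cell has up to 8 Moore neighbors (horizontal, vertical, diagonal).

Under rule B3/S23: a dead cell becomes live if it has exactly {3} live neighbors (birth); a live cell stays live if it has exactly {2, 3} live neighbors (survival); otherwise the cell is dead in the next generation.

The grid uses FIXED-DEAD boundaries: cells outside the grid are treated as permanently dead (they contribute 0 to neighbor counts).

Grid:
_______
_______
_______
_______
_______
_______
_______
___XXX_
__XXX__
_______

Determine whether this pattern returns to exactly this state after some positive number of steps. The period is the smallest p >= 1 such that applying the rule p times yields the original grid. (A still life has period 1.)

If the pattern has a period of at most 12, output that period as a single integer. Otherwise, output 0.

Answer: 2

Derivation:
Simulating and comparing each generation to the original:
Gen 0 (original, given above): 6 live cells
Gen 1: 6 live cells, differs from original
Gen 2: 6 live cells, MATCHES original -> period = 2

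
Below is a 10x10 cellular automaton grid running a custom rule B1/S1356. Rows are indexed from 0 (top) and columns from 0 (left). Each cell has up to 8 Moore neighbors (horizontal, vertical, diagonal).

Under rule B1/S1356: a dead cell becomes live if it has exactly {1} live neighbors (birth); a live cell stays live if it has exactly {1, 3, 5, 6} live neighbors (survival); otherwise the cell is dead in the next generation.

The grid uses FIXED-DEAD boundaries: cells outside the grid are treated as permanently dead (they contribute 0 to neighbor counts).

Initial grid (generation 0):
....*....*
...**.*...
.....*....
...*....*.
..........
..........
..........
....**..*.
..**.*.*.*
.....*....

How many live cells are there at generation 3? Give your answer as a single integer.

Answer: 40

Derivation:
Simulating step by step:
Generation 0 (given above): 17 live cells
Generation 1: 39 live cells
..*...***.
..*.*.****
........**
..*..***.*
..***..***
..........
...*..****
.*..*.....
.**..*.*.*
.*...*.*.*
Generation 2: 26 live cells
..*.*.**..
..*...***.
........*.
......*...
...*...*..
.*........
**.*..*..*
..........
.**....*.*
...*.*.*.*
Generation 3: 40 live cells
..*...*..*
..*.*.***.
.***......
..*****..*
**..**.**.
.....*...*
....**.**.
....**....
**...*.*.*
*..*...*.*
Population at generation 3: 40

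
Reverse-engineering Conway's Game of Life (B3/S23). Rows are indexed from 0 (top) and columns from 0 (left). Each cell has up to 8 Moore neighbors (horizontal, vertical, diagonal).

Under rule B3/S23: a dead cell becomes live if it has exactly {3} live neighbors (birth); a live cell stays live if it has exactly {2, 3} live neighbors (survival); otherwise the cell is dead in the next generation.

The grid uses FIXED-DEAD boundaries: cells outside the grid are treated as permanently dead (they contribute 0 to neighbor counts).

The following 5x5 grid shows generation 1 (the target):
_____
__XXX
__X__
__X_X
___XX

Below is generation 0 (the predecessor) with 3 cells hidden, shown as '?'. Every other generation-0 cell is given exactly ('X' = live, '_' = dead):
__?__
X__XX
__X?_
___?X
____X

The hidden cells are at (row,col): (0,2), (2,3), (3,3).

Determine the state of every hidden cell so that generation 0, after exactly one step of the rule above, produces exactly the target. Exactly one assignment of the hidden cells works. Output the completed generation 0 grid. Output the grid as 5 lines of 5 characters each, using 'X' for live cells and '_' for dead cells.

Answer: _____
X__XX
__XX_
___XX
____X

Derivation:
Hidden generation-0 cells (in order): (0,2), (2,3), (3,3).
A hidden cell only influences target cells in its own 3x3 neighborhood. Try each of the 2^3 = 8 assignments, step the completed generation 0 forward once under B3/S23, and compare with the target:
  (0,2)=_ (2,3)=_ (3,3)=_ -> step gives (1,2)='_' but target has 'X' -> reject
  (0,2)=_ (2,3)=_ (3,3)=X -> step gives (1,2)='_' but target has 'X' -> reject
  (0,2)=_ (2,3)=X (3,3)=_ -> step gives (3,2)='_' but target has 'X' -> reject
  (0,2)=_ (2,3)=X (3,3)=X -> step reproduces the target at every cell -> ACCEPT
  (0,2)=X (2,3)=_ (3,3)=_ -> step gives (0,3)='X' but target has '_' -> reject
  (0,2)=X (2,3)=_ (3,3)=X -> step gives (0,3)='X' but target has '_' -> reject
  (0,2)=X (2,3)=X (3,3)=_ -> step gives (0,3)='X' but target has '_' -> reject
  (0,2)=X (2,3)=X (3,3)=X -> step gives (0,3)='X' but target has '_' -> reject
Unique solution: (0,2)=dead, (2,3)=live, (3,3)=live.
Check: live-neighbor counts of every cell in the completed generation 0:
11122
02332
12355
01343
00132
Applying B3/S23 to generation 0 with these counts gives:
_____
__XXX
__X__
__X_X
___XX
which matches the target exactly.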